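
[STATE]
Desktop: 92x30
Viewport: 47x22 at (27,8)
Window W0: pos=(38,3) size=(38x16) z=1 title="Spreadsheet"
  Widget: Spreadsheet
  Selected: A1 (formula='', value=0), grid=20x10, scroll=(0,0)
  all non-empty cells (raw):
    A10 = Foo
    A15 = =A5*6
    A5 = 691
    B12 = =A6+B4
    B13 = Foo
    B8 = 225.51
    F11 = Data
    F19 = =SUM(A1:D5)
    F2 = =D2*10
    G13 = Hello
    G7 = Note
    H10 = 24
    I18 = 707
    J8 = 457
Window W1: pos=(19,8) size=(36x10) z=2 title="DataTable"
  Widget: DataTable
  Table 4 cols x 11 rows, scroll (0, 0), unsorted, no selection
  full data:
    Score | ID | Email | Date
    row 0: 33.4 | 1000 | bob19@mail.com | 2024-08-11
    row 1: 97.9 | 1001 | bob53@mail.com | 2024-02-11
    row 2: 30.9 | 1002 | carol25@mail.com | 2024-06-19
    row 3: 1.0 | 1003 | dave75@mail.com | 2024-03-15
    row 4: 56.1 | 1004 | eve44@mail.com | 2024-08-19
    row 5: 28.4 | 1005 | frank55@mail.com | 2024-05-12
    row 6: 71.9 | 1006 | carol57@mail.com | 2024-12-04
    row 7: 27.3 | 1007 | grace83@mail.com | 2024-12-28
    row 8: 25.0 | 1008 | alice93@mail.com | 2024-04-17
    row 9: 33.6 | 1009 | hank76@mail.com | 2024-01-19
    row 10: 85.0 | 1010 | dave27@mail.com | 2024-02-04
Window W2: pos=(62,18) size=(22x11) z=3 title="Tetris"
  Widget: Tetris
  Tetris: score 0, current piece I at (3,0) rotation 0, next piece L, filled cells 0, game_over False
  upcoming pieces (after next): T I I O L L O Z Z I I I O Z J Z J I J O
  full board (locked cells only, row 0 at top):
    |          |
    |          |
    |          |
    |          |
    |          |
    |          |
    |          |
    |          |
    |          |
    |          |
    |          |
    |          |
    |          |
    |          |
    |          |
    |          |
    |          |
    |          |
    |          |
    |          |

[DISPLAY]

━━━━━━━━━━━━━━━━━━━━━━━━━━━┓-------------------
ble                        ┃   0       0       
───────────────────────────┨   0       0       
D  │Email           │Date  ┃   0       0       
───┼────────────────┼──────┃   0       0       
000│bob19@mail.com  │2024-0┃   0       0       
001│bob53@mail.com  │2024-0┃   0       0       
002│carol25@mail.com│2024-0┃   0       0       
003│dave75@mail.com │2024-0┃5.51       0       
━━━━━━━━━━━━━━━━━━━━━━━━━━━┛   0       0       
           ┗━━━━━━━━━━━━━━━━━━━━━━━┏━━━━━━━━━━━
                                   ┃ Tetris    
                                   ┠───────────
                                   ┃          │
                                   ┃          │
                                   ┃          │
                                   ┃          │
                                   ┃          │
                                   ┃          │
                                   ┃          │
                                   ┗━━━━━━━━━━━
                                               


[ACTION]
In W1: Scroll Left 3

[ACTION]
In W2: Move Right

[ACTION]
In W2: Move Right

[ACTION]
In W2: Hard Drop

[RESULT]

━━━━━━━━━━━━━━━━━━━━━━━━━━━┓-------------------
ble                        ┃   0       0       
───────────────────────────┨   0       0       
D  │Email           │Date  ┃   0       0       
───┼────────────────┼──────┃   0       0       
000│bob19@mail.com  │2024-0┃   0       0       
001│bob53@mail.com  │2024-0┃   0       0       
002│carol25@mail.com│2024-0┃   0       0       
003│dave75@mail.com │2024-0┃5.51       0       
━━━━━━━━━━━━━━━━━━━━━━━━━━━┛   0       0       
           ┗━━━━━━━━━━━━━━━━━━━━━━━┏━━━━━━━━━━━
                                   ┃ Tetris    
                                   ┠───────────
                                   ┃          │
                                   ┃          │
                                   ┃          │
                                   ┃          │
                                   ┃          │
                                   ┃          │
                                   ┃     ████ │
                                   ┗━━━━━━━━━━━
                                               


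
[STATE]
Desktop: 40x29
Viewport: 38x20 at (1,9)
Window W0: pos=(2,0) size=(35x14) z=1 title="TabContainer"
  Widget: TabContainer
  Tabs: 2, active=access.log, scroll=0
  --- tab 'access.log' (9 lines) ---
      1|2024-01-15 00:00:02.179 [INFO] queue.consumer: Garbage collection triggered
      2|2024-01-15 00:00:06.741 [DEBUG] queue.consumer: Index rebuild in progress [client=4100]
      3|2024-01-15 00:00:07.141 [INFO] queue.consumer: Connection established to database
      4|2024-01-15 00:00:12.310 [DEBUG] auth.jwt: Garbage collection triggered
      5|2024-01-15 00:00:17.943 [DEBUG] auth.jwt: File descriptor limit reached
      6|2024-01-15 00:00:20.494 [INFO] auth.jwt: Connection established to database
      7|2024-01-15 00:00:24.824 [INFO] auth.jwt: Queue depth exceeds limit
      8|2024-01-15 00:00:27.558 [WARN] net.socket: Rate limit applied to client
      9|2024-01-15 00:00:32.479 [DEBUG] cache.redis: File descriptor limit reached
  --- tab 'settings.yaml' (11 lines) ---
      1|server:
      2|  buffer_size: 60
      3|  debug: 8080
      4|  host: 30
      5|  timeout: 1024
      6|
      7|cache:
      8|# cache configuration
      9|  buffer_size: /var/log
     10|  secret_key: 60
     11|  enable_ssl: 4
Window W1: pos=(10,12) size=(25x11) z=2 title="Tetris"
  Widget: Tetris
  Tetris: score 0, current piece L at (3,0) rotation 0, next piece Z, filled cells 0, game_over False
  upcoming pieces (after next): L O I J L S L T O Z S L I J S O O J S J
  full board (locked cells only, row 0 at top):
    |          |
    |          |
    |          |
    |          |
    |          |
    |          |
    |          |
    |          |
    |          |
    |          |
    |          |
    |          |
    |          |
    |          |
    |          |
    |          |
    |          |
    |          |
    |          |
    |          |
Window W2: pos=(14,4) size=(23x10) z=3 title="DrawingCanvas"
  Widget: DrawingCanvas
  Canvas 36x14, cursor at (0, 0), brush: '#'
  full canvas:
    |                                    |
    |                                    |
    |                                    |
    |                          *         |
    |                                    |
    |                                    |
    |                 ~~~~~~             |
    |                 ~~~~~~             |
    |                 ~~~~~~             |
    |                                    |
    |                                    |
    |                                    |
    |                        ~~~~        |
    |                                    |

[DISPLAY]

 ┃2024-01-15 ┃                     ┃  
 ┃2024-01-15 ┃                     ┃  
 ┃2024-01-15 ┃                     ┃  
 ┃2024-01┏━━━┃                     ┃  
 ┗━━━━━━━┃ Te┗━━━━━━━━━━━━━━━━━━━━━┛  
         ┠───────────────────────┨    
         ┃          │Next:       ┃    
         ┃          │▓▓          ┃    
         ┃          │ ▓▓         ┃    
         ┃          │            ┃    
         ┃          │            ┃    
         ┃          │            ┃    
         ┃          │Score:      ┃    
         ┗━━━━━━━━━━━━━━━━━━━━━━━┛    
                                      
                                      
                                      
                                      
                                      
                                      


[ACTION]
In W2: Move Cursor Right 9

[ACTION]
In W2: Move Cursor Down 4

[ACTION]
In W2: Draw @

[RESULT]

 ┃2024-01-15 ┃                     ┃  
 ┃2024-01-15 ┃                     ┃  
 ┃2024-01-15 ┃         @           ┃  
 ┃2024-01┏━━━┃                     ┃  
 ┗━━━━━━━┃ Te┗━━━━━━━━━━━━━━━━━━━━━┛  
         ┠───────────────────────┨    
         ┃          │Next:       ┃    
         ┃          │▓▓          ┃    
         ┃          │ ▓▓         ┃    
         ┃          │            ┃    
         ┃          │            ┃    
         ┃          │            ┃    
         ┃          │Score:      ┃    
         ┗━━━━━━━━━━━━━━━━━━━━━━━┛    
                                      
                                      
                                      
                                      
                                      
                                      


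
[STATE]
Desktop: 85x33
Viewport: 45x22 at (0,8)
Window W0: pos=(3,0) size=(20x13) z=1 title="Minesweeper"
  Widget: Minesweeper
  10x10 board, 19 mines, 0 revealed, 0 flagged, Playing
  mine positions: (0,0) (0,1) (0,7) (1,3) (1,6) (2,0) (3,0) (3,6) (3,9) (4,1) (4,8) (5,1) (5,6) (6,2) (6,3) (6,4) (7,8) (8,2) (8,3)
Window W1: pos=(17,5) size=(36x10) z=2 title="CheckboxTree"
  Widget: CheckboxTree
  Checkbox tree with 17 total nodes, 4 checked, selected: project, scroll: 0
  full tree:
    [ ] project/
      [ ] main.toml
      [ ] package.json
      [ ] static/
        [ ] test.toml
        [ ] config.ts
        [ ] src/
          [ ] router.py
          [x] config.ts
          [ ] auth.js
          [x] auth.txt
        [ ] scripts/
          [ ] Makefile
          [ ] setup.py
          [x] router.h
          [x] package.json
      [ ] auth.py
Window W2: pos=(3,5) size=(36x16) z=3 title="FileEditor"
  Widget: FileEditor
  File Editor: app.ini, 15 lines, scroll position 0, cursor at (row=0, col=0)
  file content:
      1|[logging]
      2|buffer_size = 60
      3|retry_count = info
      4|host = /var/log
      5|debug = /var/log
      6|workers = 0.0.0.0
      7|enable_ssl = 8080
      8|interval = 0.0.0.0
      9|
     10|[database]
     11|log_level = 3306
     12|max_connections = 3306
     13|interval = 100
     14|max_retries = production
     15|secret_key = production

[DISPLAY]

   ┃█logging]                        ▲┃      
   ┃buffer_size = 60                 █┃      
   ┃retry_count = info               ░┃      
   ┃host = /var/log                  ░┃      
   ┃debug = /var/log                 ░┃      
   ┃workers = 0.0.0.0                ░┃      
   ┃enable_ssl = 8080                ░┃━━━━━━
   ┃interval = 0.0.0.0               ░┃      
   ┃                                 ░┃      
   ┃[database]                       ░┃      
   ┃log_level = 3306                 ░┃      
   ┃max_connections = 3306           ▼┃      
   ┗━━━━━━━━━━━━━━━━━━━━━━━━━━━━━━━━━━┛      
                                             
                                             
                                             
                                             
                                             
                                             
                                             
                                             
                                             


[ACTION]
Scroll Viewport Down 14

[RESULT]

   ┃host = /var/log                  ░┃      
   ┃debug = /var/log                 ░┃      
   ┃workers = 0.0.0.0                ░┃      
   ┃enable_ssl = 8080                ░┃━━━━━━
   ┃interval = 0.0.0.0               ░┃      
   ┃                                 ░┃      
   ┃[database]                       ░┃      
   ┃log_level = 3306                 ░┃      
   ┃max_connections = 3306           ▼┃      
   ┗━━━━━━━━━━━━━━━━━━━━━━━━━━━━━━━━━━┛      
                                             
                                             
                                             
                                             
                                             
                                             
                                             
                                             
                                             
                                             
                                             
                                             


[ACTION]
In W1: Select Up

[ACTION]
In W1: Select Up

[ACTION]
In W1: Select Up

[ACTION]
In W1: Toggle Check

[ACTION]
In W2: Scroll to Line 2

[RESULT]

   ┃debug = /var/log                 ░┃      
   ┃workers = 0.0.0.0                █┃      
   ┃enable_ssl = 8080                ░┃      
   ┃interval = 0.0.0.0               ░┃━━━━━━
   ┃                                 ░┃      
   ┃[database]                       ░┃      
   ┃log_level = 3306                 ░┃      
   ┃max_connections = 3306           ░┃      
   ┃interval = 100                   ▼┃      
   ┗━━━━━━━━━━━━━━━━━━━━━━━━━━━━━━━━━━┛      
                                             
                                             
                                             
                                             
                                             
                                             
                                             
                                             
                                             
                                             
                                             
                                             


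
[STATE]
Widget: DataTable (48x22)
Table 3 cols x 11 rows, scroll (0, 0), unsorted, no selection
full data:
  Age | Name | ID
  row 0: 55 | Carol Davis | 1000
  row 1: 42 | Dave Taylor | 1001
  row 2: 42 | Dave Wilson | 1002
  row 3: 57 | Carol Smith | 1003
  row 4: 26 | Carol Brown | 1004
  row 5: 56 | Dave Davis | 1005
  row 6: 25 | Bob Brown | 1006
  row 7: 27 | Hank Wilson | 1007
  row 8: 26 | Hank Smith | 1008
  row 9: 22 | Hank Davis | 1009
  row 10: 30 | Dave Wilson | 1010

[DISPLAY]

Age│Name       │ID                              
───┼───────────┼────                            
55 │Carol Davis│1000                            
42 │Dave Taylor│1001                            
42 │Dave Wilson│1002                            
57 │Carol Smith│1003                            
26 │Carol Brown│1004                            
56 │Dave Davis │1005                            
25 │Bob Brown  │1006                            
27 │Hank Wilson│1007                            
26 │Hank Smith │1008                            
22 │Hank Davis │1009                            
30 │Dave Wilson│1010                            
                                                
                                                
                                                
                                                
                                                
                                                
                                                
                                                
                                                


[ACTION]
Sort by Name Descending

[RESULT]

Age│Name      ▼│ID                              
───┼───────────┼────                            
27 │Hank Wilson│1007                            
26 │Hank Smith │1008                            
22 │Hank Davis │1009                            
42 │Dave Wilson│1002                            
30 │Dave Wilson│1010                            
42 │Dave Taylor│1001                            
56 │Dave Davis │1005                            
57 │Carol Smith│1003                            
55 │Carol Davis│1000                            
26 │Carol Brown│1004                            
25 │Bob Brown  │1006                            
                                                
                                                
                                                
                                                
                                                
                                                
                                                
                                                
                                                


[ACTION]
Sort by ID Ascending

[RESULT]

Age│Name       │ID ▲                            
───┼───────────┼────                            
55 │Carol Davis│1000                            
42 │Dave Taylor│1001                            
42 │Dave Wilson│1002                            
57 │Carol Smith│1003                            
26 │Carol Brown│1004                            
56 │Dave Davis │1005                            
25 │Bob Brown  │1006                            
27 │Hank Wilson│1007                            
26 │Hank Smith │1008                            
22 │Hank Davis │1009                            
30 │Dave Wilson│1010                            
                                                
                                                
                                                
                                                
                                                
                                                
                                                
                                                
                                                


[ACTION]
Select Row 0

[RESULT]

Age│Name       │ID ▲                            
───┼───────────┼────                            
>5 │Carol Davis│1000                            
42 │Dave Taylor│1001                            
42 │Dave Wilson│1002                            
57 │Carol Smith│1003                            
26 │Carol Brown│1004                            
56 │Dave Davis │1005                            
25 │Bob Brown  │1006                            
27 │Hank Wilson│1007                            
26 │Hank Smith │1008                            
22 │Hank Davis │1009                            
30 │Dave Wilson│1010                            
                                                
                                                
                                                
                                                
                                                
                                                
                                                
                                                
                                                


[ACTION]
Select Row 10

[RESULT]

Age│Name       │ID ▲                            
───┼───────────┼────                            
55 │Carol Davis│1000                            
42 │Dave Taylor│1001                            
42 │Dave Wilson│1002                            
57 │Carol Smith│1003                            
26 │Carol Brown│1004                            
56 │Dave Davis │1005                            
25 │Bob Brown  │1006                            
27 │Hank Wilson│1007                            
26 │Hank Smith │1008                            
22 │Hank Davis │1009                            
>0 │Dave Wilson│1010                            
                                                
                                                
                                                
                                                
                                                
                                                
                                                
                                                
                                                


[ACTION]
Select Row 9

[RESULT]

Age│Name       │ID ▲                            
───┼───────────┼────                            
55 │Carol Davis│1000                            
42 │Dave Taylor│1001                            
42 │Dave Wilson│1002                            
57 │Carol Smith│1003                            
26 │Carol Brown│1004                            
56 │Dave Davis │1005                            
25 │Bob Brown  │1006                            
27 │Hank Wilson│1007                            
26 │Hank Smith │1008                            
>2 │Hank Davis │1009                            
30 │Dave Wilson│1010                            
                                                
                                                
                                                
                                                
                                                
                                                
                                                
                                                
                                                


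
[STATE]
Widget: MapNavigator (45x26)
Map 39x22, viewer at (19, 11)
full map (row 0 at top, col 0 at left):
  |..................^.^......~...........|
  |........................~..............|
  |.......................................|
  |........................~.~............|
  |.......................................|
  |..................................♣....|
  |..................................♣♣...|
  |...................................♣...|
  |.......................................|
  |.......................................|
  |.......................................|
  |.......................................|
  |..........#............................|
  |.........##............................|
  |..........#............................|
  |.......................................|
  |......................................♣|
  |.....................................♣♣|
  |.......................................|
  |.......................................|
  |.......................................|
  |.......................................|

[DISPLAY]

                                             
                                             
   ..................^.^......~...........   
   ........................~..............   
   .......................................   
   ........................~.~............   
   .......................................   
   ..................................♣....   
   ..................................♣♣...   
   ...................................♣...   
   .......................................   
   .......................................   
   .......................................   
   ...................@...................   
   ..........#............................   
   .........##............................   
   ..........#............................   
   .......................................   
   ......................................♣   
   .....................................♣♣   
   .......................................   
   .......................................   
   .......................................   
   .......................................   
                                             
                                             


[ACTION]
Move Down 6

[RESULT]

   .......................................   
   ..................................♣....   
   ..................................♣♣...   
   ...................................♣...   
   .......................................   
   .......................................   
   .......................................   
   .......................................   
   ..........#............................   
   .........##............................   
   ..........#............................   
   .......................................   
   ......................................♣   
   ...................@.................♣♣   
   .......................................   
   .......................................   
   .......................................   
   .......................................   
                                             
                                             
                                             
                                             
                                             
                                             
                                             
                                             


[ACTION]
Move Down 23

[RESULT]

   .......................................   
   .......................................   
   .......................................   
   .......................................   
   ..........#............................   
   .........##............................   
   ..........#............................   
   .......................................   
   ......................................♣   
   .....................................♣♣   
   .......................................   
   .......................................   
   .......................................   
   ...................@...................   
                                             
                                             
                                             
                                             
                                             
                                             
                                             
                                             
                                             
                                             
                                             
                                             


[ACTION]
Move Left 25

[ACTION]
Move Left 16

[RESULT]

                      .......................
                      .......................
                      .......................
                      .......................
                      ..........#............
                      .........##............
                      ..........#............
                      .......................
                      .......................
                      .......................
                      .......................
                      .......................
                      .......................
                      @......................
                                             
                                             
                                             
                                             
                                             
                                             
                                             
                                             
                                             
                                             
                                             
                                             


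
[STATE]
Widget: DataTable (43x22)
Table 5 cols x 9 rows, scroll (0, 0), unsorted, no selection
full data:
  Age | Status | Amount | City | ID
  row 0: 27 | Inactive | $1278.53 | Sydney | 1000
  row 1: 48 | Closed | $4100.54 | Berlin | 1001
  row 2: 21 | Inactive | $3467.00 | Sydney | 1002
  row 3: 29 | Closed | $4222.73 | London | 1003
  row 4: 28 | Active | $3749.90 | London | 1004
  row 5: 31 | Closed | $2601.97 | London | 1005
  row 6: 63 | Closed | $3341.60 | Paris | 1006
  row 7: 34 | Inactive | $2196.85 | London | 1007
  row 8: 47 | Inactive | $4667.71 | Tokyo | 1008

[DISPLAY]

Age│Status  │Amount  │City  │ID            
───┼────────┼────────┼──────┼────          
27 │Inactive│$1278.53│Sydney│1000          
48 │Closed  │$4100.54│Berlin│1001          
21 │Inactive│$3467.00│Sydney│1002          
29 │Closed  │$4222.73│London│1003          
28 │Active  │$3749.90│London│1004          
31 │Closed  │$2601.97│London│1005          
63 │Closed  │$3341.60│Paris │1006          
34 │Inactive│$2196.85│London│1007          
47 │Inactive│$4667.71│Tokyo │1008          
                                           
                                           
                                           
                                           
                                           
                                           
                                           
                                           
                                           
                                           
                                           


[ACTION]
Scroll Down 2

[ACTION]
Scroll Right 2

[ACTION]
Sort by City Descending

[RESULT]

Age│Status  │Amount  │City ▼│ID            
───┼────────┼────────┼──────┼────          
47 │Inactive│$4667.71│Tokyo │1008          
27 │Inactive│$1278.53│Sydney│1000          
21 │Inactive│$3467.00│Sydney│1002          
63 │Closed  │$3341.60│Paris │1006          
29 │Closed  │$4222.73│London│1003          
28 │Active  │$3749.90│London│1004          
31 │Closed  │$2601.97│London│1005          
34 │Inactive│$2196.85│London│1007          
48 │Closed  │$4100.54│Berlin│1001          
                                           
                                           
                                           
                                           
                                           
                                           
                                           
                                           
                                           
                                           
                                           


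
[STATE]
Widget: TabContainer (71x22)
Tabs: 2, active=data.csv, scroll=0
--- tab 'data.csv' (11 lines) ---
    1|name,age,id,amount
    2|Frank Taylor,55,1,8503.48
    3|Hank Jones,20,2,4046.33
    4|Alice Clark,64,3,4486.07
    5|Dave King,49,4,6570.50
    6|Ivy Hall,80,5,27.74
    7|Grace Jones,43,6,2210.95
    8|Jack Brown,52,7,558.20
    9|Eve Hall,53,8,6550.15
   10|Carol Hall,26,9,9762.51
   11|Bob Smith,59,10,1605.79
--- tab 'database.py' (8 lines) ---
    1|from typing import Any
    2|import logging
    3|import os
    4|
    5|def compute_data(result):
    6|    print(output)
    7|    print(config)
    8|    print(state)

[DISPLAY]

[data.csv]│ database.py                                                
───────────────────────────────────────────────────────────────────────
name,age,id,amount                                                     
Frank Taylor,55,1,8503.48                                              
Hank Jones,20,2,4046.33                                                
Alice Clark,64,3,4486.07                                               
Dave King,49,4,6570.50                                                 
Ivy Hall,80,5,27.74                                                    
Grace Jones,43,6,2210.95                                               
Jack Brown,52,7,558.20                                                 
Eve Hall,53,8,6550.15                                                  
Carol Hall,26,9,9762.51                                                
Bob Smith,59,10,1605.79                                                
                                                                       
                                                                       
                                                                       
                                                                       
                                                                       
                                                                       
                                                                       
                                                                       
                                                                       


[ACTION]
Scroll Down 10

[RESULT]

[data.csv]│ database.py                                                
───────────────────────────────────────────────────────────────────────
Bob Smith,59,10,1605.79                                                
                                                                       
                                                                       
                                                                       
                                                                       
                                                                       
                                                                       
                                                                       
                                                                       
                                                                       
                                                                       
                                                                       
                                                                       
                                                                       
                                                                       
                                                                       
                                                                       
                                                                       
                                                                       
                                                                       


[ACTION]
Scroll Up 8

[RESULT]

[data.csv]│ database.py                                                
───────────────────────────────────────────────────────────────────────
Hank Jones,20,2,4046.33                                                
Alice Clark,64,3,4486.07                                               
Dave King,49,4,6570.50                                                 
Ivy Hall,80,5,27.74                                                    
Grace Jones,43,6,2210.95                                               
Jack Brown,52,7,558.20                                                 
Eve Hall,53,8,6550.15                                                  
Carol Hall,26,9,9762.51                                                
Bob Smith,59,10,1605.79                                                
                                                                       
                                                                       
                                                                       
                                                                       
                                                                       
                                                                       
                                                                       
                                                                       
                                                                       
                                                                       
                                                                       


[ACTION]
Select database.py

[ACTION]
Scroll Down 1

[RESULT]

 data.csv │[database.py]                                               
───────────────────────────────────────────────────────────────────────
import logging                                                         
import os                                                              
                                                                       
def compute_data(result):                                              
    print(output)                                                      
    print(config)                                                      
    print(state)                                                       
                                                                       
                                                                       
                                                                       
                                                                       
                                                                       
                                                                       
                                                                       
                                                                       
                                                                       
                                                                       
                                                                       
                                                                       
                                                                       


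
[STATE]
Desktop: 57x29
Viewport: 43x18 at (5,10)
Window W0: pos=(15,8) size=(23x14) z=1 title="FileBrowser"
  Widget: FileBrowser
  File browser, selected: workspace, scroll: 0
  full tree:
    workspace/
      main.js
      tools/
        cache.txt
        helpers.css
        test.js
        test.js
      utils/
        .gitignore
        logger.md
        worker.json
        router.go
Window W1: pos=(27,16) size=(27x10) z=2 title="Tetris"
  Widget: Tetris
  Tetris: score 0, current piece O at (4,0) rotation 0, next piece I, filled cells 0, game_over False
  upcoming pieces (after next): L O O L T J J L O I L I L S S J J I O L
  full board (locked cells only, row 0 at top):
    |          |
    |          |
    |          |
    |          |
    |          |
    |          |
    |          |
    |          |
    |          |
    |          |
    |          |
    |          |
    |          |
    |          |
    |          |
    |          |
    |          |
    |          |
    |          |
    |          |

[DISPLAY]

          ┠─────────────────────┨          
          ┃> [-] workspace/     ┃          
          ┃    main.js          ┃          
          ┃    [+] tools/       ┃          
          ┃    [+] utils/       ┃          
          ┃                     ┃          
          ┃           ┏━━━━━━━━━━━━━━━━━━━━
          ┃           ┃ Tetris             
          ┃           ┠────────────────────
          ┃           ┃          │Next:    
          ┃           ┃          │████     
          ┗━━━━━━━━━━━┃          │         
                      ┃          │         
                      ┃          │         
                      ┃          │         
                      ┗━━━━━━━━━━━━━━━━━━━━
                                           
                                           


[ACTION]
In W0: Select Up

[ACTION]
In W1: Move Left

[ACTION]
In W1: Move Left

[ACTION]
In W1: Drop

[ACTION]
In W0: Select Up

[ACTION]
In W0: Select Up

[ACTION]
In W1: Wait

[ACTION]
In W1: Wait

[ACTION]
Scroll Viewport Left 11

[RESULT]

               ┠─────────────────────┨     
               ┃> [-] workspace/     ┃     
               ┃    main.js          ┃     
               ┃    [+] tools/       ┃     
               ┃    [+] utils/       ┃     
               ┃                     ┃     
               ┃           ┏━━━━━━━━━━━━━━━
               ┃           ┃ Tetris        
               ┃           ┠───────────────
               ┃           ┃          │Next
               ┃           ┃          │████
               ┗━━━━━━━━━━━┃          │    
                           ┃          │    
                           ┃          │    
                           ┃          │    
                           ┗━━━━━━━━━━━━━━━
                                           
                                           
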